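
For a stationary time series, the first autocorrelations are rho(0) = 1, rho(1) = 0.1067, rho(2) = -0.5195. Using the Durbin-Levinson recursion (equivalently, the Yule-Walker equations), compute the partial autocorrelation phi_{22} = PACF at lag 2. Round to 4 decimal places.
\phi_{22} = -0.5370

The PACF at lag k is phi_{kk}, the last component of the solution
to the Yule-Walker system G_k phi = r_k where
  (G_k)_{ij} = rho(|i - j|), (r_k)_i = rho(i), i,j = 1..k.
Equivalently, Durbin-Levinson gives phi_{kk} iteratively:
  phi_{11} = rho(1)
  phi_{kk} = [rho(k) - sum_{j=1..k-1} phi_{k-1,j} rho(k-j)]
            / [1 - sum_{j=1..k-1} phi_{k-1,j} rho(j)],
  phi_{k,j} = phi_{k-1,j} - phi_{kk} phi_{k-1,k-j},  j = 1..k-1.
Step k = 1:
  phi_11 = rho(1) = 0.1067.
Step k = 2:
  phi_22 = [rho(2) - phi_11 rho(1)] / [1 - phi_11 rho(1)] = [-0.5195 - (0.1067)(0.1067)] / [1 - (0.1067)(0.1067)]
         = -0.53088489 / 0.98861511 = -0.537.
Therefore phi_{22} = -0.5370.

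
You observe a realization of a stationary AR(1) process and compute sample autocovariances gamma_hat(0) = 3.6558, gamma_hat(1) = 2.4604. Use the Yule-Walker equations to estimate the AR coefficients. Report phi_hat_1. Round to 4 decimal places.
\hat\phi_{1} = 0.6730

The Yule-Walker equations for an AR(p) process read, in matrix form,
  Gamma_p phi = r_p,   with   (Gamma_p)_{ij} = gamma(|i - j|),
                       (r_p)_i = gamma(i),   i,j = 1..p.
Substitute the sample gammas (Toeplitz matrix and right-hand side of size 1):
  Gamma_p = [[3.6558]]
  r_p     = [2.4604]
With p = 1 this is the single equation gamma(0) phi_1 = gamma(1):
  phi_hat_1 = gamma(1) / gamma(0) = 2.4604 / 3.6558 = 0.6730.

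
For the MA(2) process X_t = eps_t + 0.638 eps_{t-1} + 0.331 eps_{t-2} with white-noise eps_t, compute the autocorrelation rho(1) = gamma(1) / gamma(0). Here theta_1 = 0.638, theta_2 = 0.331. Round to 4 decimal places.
\rho(1) = 0.5599

For an MA(q) process with theta_0 = 1, the autocovariance is
  gamma(k) = sigma^2 * sum_{i=0..q-k} theta_i * theta_{i+k},
and rho(k) = gamma(k) / gamma(0). Sigma^2 cancels.
  numerator   = (1)*(0.638) + (0.638)*(0.331) = 0.849178.
  denominator = (1)^2 + (0.638)^2 + (0.331)^2 = 1.516605.
  rho(1) = 0.849178 / 1.516605 = 0.5599.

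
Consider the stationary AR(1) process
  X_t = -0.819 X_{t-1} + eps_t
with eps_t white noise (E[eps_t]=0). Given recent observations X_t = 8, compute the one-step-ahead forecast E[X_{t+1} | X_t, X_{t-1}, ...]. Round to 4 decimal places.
E[X_{t+1} \mid \mathcal F_t] = -6.5520

For an AR(p) model X_t = c + sum_i phi_i X_{t-i} + eps_t, the
one-step-ahead conditional mean is
  E[X_{t+1} | X_t, ...] = c + sum_i phi_i X_{t+1-i}.
Substitute known values:
  E[X_{t+1} | ...] = (-0.819) * (8)
                   = -6.5520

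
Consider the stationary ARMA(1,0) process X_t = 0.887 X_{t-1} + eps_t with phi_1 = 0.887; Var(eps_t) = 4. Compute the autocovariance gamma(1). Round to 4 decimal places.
\gamma(1) = 16.6392

Multiply the model equation by X_{t-k} and take expectations. With theta_0 = psi_0 = 1 and psi_j the MA(infinity) weights, this gives
  gamma(k) - sum_i phi_i gamma(k-i) = c_k,
  c_k = sigma^2 * sum_{j=k..q} theta_j psi_{j-k}   (c_k = 0 for k > q),
using gamma(-m) = gamma(m).
Pure AR (q = 0): c_0 = sigma^2 = 4, c_k = 0 for k >= 1.
Equations for k = 0 and k = 1 (AR order 1):
  gamma(0) = phi_1 gamma(1) + c_0
  gamma(1) = phi_1 gamma(0) + c_1
Substituting the second into the first: gamma(0) (1 - phi_1^2) = c_0 + phi_1 c_1, so
  gamma(0) = c_0 / (1 - phi_1^2) = 4 / (1 - (0.887)^2) = 4 / 0.213231 = 18.758998.
  gamma(1) = phi_1 gamma(0) = (0.887)(18.758998) = 16.639232.
Therefore gamma(1) = 16.6392 (to 4 decimal places).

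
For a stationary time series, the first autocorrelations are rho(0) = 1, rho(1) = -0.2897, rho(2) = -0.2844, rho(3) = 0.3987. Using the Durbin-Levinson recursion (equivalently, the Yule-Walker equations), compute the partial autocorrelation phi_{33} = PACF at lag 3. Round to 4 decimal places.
\phi_{33} = 0.2171

The PACF at lag k is phi_{kk}, the last component of the solution
to the Yule-Walker system G_k phi = r_k where
  (G_k)_{ij} = rho(|i - j|), (r_k)_i = rho(i), i,j = 1..k.
Equivalently, Durbin-Levinson gives phi_{kk} iteratively:
  phi_{11} = rho(1)
  phi_{kk} = [rho(k) - sum_{j=1..k-1} phi_{k-1,j} rho(k-j)]
            / [1 - sum_{j=1..k-1} phi_{k-1,j} rho(j)],
  phi_{k,j} = phi_{k-1,j} - phi_{kk} phi_{k-1,k-j},  j = 1..k-1.
Step k = 1:
  phi_11 = rho(1) = -0.2897.
Step k = 2:
  phi_22 = [rho(2) - phi_11 rho(1)] / [1 - phi_11 rho(1)] = [-0.2844 - (-0.2897)(-0.2897)] / [1 - (-0.2897)(-0.2897)]
         = -0.36832609 / 0.91607391 = -0.40207.
  Update: phi_21 = phi_11 - phi_22 phi_11 = -0.2897 - (-0.40207)(-0.2897) = -0.40618.
Step k = 3:
  phi_33 = [rho(3) - phi_21 rho(2) - phi_22 rho(1)] / [1 - phi_21 rho(1) - phi_22 rho(2)]
    numerator   = 0.3987 - (-0.40618)(-0.2844) - (-0.40207)(-0.2897) = 0.16670272
    denominator = 1 - (-0.40618)(-0.2897) - (-0.40207)(-0.2844) = 0.76798094
  phi_33 = 0.16670272 / 0.76798094 = 0.2171.
Therefore phi_{33} = 0.2171.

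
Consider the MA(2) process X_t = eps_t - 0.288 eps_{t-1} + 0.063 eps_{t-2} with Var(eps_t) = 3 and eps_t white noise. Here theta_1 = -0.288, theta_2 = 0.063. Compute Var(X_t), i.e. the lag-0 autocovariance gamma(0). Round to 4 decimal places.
\gamma(0) = 3.2607

For an MA(q) process X_t = eps_t + sum_i theta_i eps_{t-i} with
Var(eps_t) = sigma^2, the variance is
  gamma(0) = sigma^2 * (1 + sum_i theta_i^2).
  sum_i theta_i^2 = (-0.288)^2 + (0.063)^2 = 0.082944 + 0.003969 = 0.086913.
  gamma(0) = 3 * (1 + 0.086913) = 3 * 1.086913 = 3.260739, which rounds to 3.2607.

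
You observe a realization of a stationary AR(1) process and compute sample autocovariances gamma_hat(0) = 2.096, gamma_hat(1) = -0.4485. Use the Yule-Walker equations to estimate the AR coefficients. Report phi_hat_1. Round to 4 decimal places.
\hat\phi_{1} = -0.2140

The Yule-Walker equations for an AR(p) process read, in matrix form,
  Gamma_p phi = r_p,   with   (Gamma_p)_{ij} = gamma(|i - j|),
                       (r_p)_i = gamma(i),   i,j = 1..p.
Substitute the sample gammas (Toeplitz matrix and right-hand side of size 1):
  Gamma_p = [[2.096]]
  r_p     = [-0.4485]
With p = 1 this is the single equation gamma(0) phi_1 = gamma(1):
  phi_hat_1 = gamma(1) / gamma(0) = -0.4485 / 2.096 = -0.2140.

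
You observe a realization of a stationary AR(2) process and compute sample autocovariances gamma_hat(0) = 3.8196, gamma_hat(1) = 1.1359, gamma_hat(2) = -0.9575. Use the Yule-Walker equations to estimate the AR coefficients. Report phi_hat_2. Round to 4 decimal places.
\hat\phi_{2} = -0.3720

The Yule-Walker equations for an AR(p) process read, in matrix form,
  Gamma_p phi = r_p,   with   (Gamma_p)_{ij} = gamma(|i - j|),
                       (r_p)_i = gamma(i),   i,j = 1..p.
Substitute the sample gammas (Toeplitz matrix and right-hand side of size 2):
  Gamma_p = [[3.8196, 1.1359], [1.1359, 3.8196]]
  r_p     = [1.1359, -0.9575]
Written out:
  3.8196 phi_1 + 1.1359 phi_2 = 1.1359
  1.1359 phi_1 + 3.8196 phi_2 = -0.9575
Solve by Cramer's rule:
  det = gamma(0)^2 - gamma(1)^2 = (3.8196)^2 - (1.1359)^2 = 14.58934416 - 1.29026881 = 13.29907535
  phi_hat_1 = [gamma(1) gamma(0) - gamma(1) gamma(2)] / det = [(1.1359)(3.8196) - (1.1359)(-0.9575)] / 13.29907535 = 5.42630789 / 13.29907535 = 0.408
  phi_hat_2 = [gamma(0) gamma(2) - gamma(1)^2] / det = [(3.8196)(-0.9575) - (1.1359)^2] / 13.29907535 = -4.94753581 / 13.29907535 = -0.372
So phi_hat = [0.4080, -0.3720].
Therefore phi_hat_2 = -0.3720.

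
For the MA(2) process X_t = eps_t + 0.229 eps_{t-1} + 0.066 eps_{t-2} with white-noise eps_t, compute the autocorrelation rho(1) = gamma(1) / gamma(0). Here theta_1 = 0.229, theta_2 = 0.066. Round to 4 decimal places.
\rho(1) = 0.2310

For an MA(q) process with theta_0 = 1, the autocovariance is
  gamma(k) = sigma^2 * sum_{i=0..q-k} theta_i * theta_{i+k},
and rho(k) = gamma(k) / gamma(0). Sigma^2 cancels.
  numerator   = (1)*(0.229) + (0.229)*(0.066) = 0.244114.
  denominator = (1)^2 + (0.229)^2 + (0.066)^2 = 1.056797.
  rho(1) = 0.244114 / 1.056797 = 0.2310.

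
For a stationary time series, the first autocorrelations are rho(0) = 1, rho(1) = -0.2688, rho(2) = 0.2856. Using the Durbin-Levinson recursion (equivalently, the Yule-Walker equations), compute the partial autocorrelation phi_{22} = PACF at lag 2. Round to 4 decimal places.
\phi_{22} = 0.2300

The PACF at lag k is phi_{kk}, the last component of the solution
to the Yule-Walker system G_k phi = r_k where
  (G_k)_{ij} = rho(|i - j|), (r_k)_i = rho(i), i,j = 1..k.
Equivalently, Durbin-Levinson gives phi_{kk} iteratively:
  phi_{11} = rho(1)
  phi_{kk} = [rho(k) - sum_{j=1..k-1} phi_{k-1,j} rho(k-j)]
            / [1 - sum_{j=1..k-1} phi_{k-1,j} rho(j)],
  phi_{k,j} = phi_{k-1,j} - phi_{kk} phi_{k-1,k-j},  j = 1..k-1.
Step k = 1:
  phi_11 = rho(1) = -0.2688.
Step k = 2:
  phi_22 = [rho(2) - phi_11 rho(1)] / [1 - phi_11 rho(1)] = [0.2856 - (-0.2688)(-0.2688)] / [1 - (-0.2688)(-0.2688)]
         = 0.21334656 / 0.92774656 = 0.23.
Therefore phi_{22} = 0.2300.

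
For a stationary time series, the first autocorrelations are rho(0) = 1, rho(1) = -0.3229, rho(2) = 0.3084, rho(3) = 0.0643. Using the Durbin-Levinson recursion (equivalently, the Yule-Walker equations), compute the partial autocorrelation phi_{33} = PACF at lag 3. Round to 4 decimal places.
\phi_{33} = 0.2529

The PACF at lag k is phi_{kk}, the last component of the solution
to the Yule-Walker system G_k phi = r_k where
  (G_k)_{ij} = rho(|i - j|), (r_k)_i = rho(i), i,j = 1..k.
Equivalently, Durbin-Levinson gives phi_{kk} iteratively:
  phi_{11} = rho(1)
  phi_{kk} = [rho(k) - sum_{j=1..k-1} phi_{k-1,j} rho(k-j)]
            / [1 - sum_{j=1..k-1} phi_{k-1,j} rho(j)],
  phi_{k,j} = phi_{k-1,j} - phi_{kk} phi_{k-1,k-j},  j = 1..k-1.
Step k = 1:
  phi_11 = rho(1) = -0.3229.
Step k = 2:
  phi_22 = [rho(2) - phi_11 rho(1)] / [1 - phi_11 rho(1)] = [0.3084 - (-0.3229)(-0.3229)] / [1 - (-0.3229)(-0.3229)]
         = 0.20413559 / 0.89573559 = 0.227897.
  Update: phi_21 = phi_11 - phi_22 phi_11 = -0.3229 - (0.227897)(-0.3229) = -0.249312.
Step k = 3:
  phi_33 = [rho(3) - phi_21 rho(2) - phi_22 rho(1)] / [1 - phi_21 rho(1) - phi_22 rho(2)]
    numerator   = 0.0643 - (-0.249312)(0.3084) - (0.227897)(-0.3229) = 0.21477581
    denominator = 1 - (-0.249312)(-0.3229) - (0.227897)(0.3084) = 0.84921367
  phi_33 = 0.21477581 / 0.84921367 = 0.2529.
Therefore phi_{33} = 0.2529.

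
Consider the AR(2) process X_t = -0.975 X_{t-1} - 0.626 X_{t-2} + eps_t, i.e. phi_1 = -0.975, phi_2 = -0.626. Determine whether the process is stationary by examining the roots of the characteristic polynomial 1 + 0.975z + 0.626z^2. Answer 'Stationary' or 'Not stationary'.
\text{Stationary}

The AR(p) characteristic polynomial is P(z) = 1 + 0.975z + 0.626z^2.
Stationarity requires all roots to lie outside the unit circle, i.e. |z| > 1 for every root.
Set 1 + (0.975) z + (0.626) z^2 = 0, i.e. a z^2 + b z + c = 0 with a = 0.626, b = 0.975, c = 1.
Discriminant D = b^2 - 4ac = (0.975)^2 - 4*(0.626)*1 = 0.950625 - (2.504) = -1.553375.
D < 0, so the roots are the complex-conjugate pair z = (-b +/- i sqrt(-D)) / (2a) = -0.7788 +/- 0.9955i.
For a conjugate pair |z|^2 = z * conj(z) = (product of roots) = c/a = 1/(0.626) = 1.597444, so |z| = sqrt(1.597444) = 1.2639 for both roots.
Moduli of all roots: 1.2639, 1.2639.
All moduli strictly greater than 1? Yes.
Verdict: Stationary.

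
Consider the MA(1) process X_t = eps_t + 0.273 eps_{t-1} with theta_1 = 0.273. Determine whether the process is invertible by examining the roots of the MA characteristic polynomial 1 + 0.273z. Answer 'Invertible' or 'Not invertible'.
\text{Invertible}

The MA(q) characteristic polynomial is P(z) = 1 + 0.273z.
Invertibility requires all roots to lie outside the unit circle, i.e. |z| > 1 for every root.
This is linear in z: 1 + (0.273) z = 0  =>  z = -1/(0.273) = -3.663004,  |z| = 3.663004.
Moduli of all roots: 3.6630.
All moduli strictly greater than 1? Yes.
Verdict: Invertible.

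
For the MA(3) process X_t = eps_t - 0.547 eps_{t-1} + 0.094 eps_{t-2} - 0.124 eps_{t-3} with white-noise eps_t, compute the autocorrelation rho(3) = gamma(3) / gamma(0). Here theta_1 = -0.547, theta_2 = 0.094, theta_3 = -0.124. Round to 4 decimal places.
\rho(3) = -0.0937

For an MA(q) process with theta_0 = 1, the autocovariance is
  gamma(k) = sigma^2 * sum_{i=0..q-k} theta_i * theta_{i+k},
and rho(k) = gamma(k) / gamma(0). Sigma^2 cancels.
  numerator   = (1)*(-0.124) = -0.124.
  denominator = (1)^2 + (-0.547)^2 + (0.094)^2 + (-0.124)^2 = 1.323421.
  rho(3) = -0.124 / 1.323421 = -0.0937.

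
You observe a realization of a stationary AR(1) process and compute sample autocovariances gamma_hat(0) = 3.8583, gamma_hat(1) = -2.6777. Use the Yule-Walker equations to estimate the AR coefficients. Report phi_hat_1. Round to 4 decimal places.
\hat\phi_{1} = -0.6940

The Yule-Walker equations for an AR(p) process read, in matrix form,
  Gamma_p phi = r_p,   with   (Gamma_p)_{ij} = gamma(|i - j|),
                       (r_p)_i = gamma(i),   i,j = 1..p.
Substitute the sample gammas (Toeplitz matrix and right-hand side of size 1):
  Gamma_p = [[3.8583]]
  r_p     = [-2.6777]
With p = 1 this is the single equation gamma(0) phi_1 = gamma(1):
  phi_hat_1 = gamma(1) / gamma(0) = -2.6777 / 3.8583 = -0.6940.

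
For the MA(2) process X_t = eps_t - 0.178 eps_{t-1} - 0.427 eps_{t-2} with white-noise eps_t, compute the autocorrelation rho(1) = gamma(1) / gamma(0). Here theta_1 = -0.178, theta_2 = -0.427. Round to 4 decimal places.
\rho(1) = -0.0840

For an MA(q) process with theta_0 = 1, the autocovariance is
  gamma(k) = sigma^2 * sum_{i=0..q-k} theta_i * theta_{i+k},
and rho(k) = gamma(k) / gamma(0). Sigma^2 cancels.
  numerator   = (1)*(-0.178) + (-0.178)*(-0.427) = -0.101994.
  denominator = (1)^2 + (-0.178)^2 + (-0.427)^2 = 1.214013.
  rho(1) = -0.101994 / 1.214013 = -0.0840.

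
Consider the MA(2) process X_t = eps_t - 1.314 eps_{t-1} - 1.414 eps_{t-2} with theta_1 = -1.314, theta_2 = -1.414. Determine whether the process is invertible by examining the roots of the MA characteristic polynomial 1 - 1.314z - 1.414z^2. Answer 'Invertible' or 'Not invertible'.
\text{Not invertible}

The MA(q) characteristic polynomial is P(z) = 1 - 1.314z - 1.414z^2.
Invertibility requires all roots to lie outside the unit circle, i.e. |z| > 1 for every root.
Set 1 + (-1.314) z + (-1.414) z^2 = 0, i.e. a z^2 + b z + c = 0 with a = -1.414, b = -1.314, c = 1.
Discriminant D = b^2 - 4ac = (-1.314)^2 - 4*(-1.414)*1 = 1.726596 - (-5.656) = 7.382596.
D >= 0, so the roots are real: z = (-b +/- sqrt(D)) / (2a) = (1.314 +/- 2.717093) / (-2.828).
  z_1 = (1.314 + 2.717093) / (-2.828) = -1.4254,   |z_1| = 1.4254.
  z_2 = (1.314 - 2.717093) / (-2.828) = 0.4961,   |z_2| = 0.4961.
Moduli of all roots: 1.4254, 0.4961.
All moduli strictly greater than 1? No.
Verdict: Not invertible.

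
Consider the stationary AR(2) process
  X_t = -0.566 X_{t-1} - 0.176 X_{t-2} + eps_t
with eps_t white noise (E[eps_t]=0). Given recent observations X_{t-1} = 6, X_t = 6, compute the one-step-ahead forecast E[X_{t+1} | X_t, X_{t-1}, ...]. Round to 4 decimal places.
E[X_{t+1} \mid \mathcal F_t] = -4.4520

For an AR(p) model X_t = c + sum_i phi_i X_{t-i} + eps_t, the
one-step-ahead conditional mean is
  E[X_{t+1} | X_t, ...] = c + sum_i phi_i X_{t+1-i}.
Substitute known values:
  E[X_{t+1} | ...] = (-0.566) * (6) + (-0.176) * (6)
                   = -4.4520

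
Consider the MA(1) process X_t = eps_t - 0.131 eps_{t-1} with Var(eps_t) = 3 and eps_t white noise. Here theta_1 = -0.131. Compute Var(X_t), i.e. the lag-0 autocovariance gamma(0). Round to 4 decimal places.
\gamma(0) = 3.0515

For an MA(q) process X_t = eps_t + sum_i theta_i eps_{t-i} with
Var(eps_t) = sigma^2, the variance is
  gamma(0) = sigma^2 * (1 + sum_i theta_i^2).
  sum_i theta_i^2 = (-0.131)^2 = 0.017161.
  gamma(0) = 3 * (1 + 0.017161) = 3 * 1.017161 = 3.051483, which rounds to 3.0515.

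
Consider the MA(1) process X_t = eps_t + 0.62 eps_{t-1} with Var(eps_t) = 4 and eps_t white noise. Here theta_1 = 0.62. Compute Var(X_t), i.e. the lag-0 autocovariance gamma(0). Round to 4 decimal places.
\gamma(0) = 5.5376

For an MA(q) process X_t = eps_t + sum_i theta_i eps_{t-i} with
Var(eps_t) = sigma^2, the variance is
  gamma(0) = sigma^2 * (1 + sum_i theta_i^2).
  sum_i theta_i^2 = (0.62)^2 = 0.3844.
  gamma(0) = 4 * (1 + 0.3844) = 4 * 1.3844 = 5.5376.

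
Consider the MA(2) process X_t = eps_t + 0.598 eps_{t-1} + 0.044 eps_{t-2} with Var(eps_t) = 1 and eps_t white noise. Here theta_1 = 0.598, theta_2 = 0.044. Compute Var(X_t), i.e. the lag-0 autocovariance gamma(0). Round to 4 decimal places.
\gamma(0) = 1.3595

For an MA(q) process X_t = eps_t + sum_i theta_i eps_{t-i} with
Var(eps_t) = sigma^2, the variance is
  gamma(0) = sigma^2 * (1 + sum_i theta_i^2).
  sum_i theta_i^2 = (0.598)^2 + (0.044)^2 = 0.357604 + 0.001936 = 0.35954.
  gamma(0) = 1 * (1 + 0.35954) = 1 * 1.35954 = 1.35954, which rounds to 1.3595.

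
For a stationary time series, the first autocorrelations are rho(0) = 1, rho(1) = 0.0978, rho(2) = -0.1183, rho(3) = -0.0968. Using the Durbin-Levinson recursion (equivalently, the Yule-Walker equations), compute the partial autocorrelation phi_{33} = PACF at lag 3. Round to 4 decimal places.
\phi_{33} = -0.0730

The PACF at lag k is phi_{kk}, the last component of the solution
to the Yule-Walker system G_k phi = r_k where
  (G_k)_{ij} = rho(|i - j|), (r_k)_i = rho(i), i,j = 1..k.
Equivalently, Durbin-Levinson gives phi_{kk} iteratively:
  phi_{11} = rho(1)
  phi_{kk} = [rho(k) - sum_{j=1..k-1} phi_{k-1,j} rho(k-j)]
            / [1 - sum_{j=1..k-1} phi_{k-1,j} rho(j)],
  phi_{k,j} = phi_{k-1,j} - phi_{kk} phi_{k-1,k-j},  j = 1..k-1.
Step k = 1:
  phi_11 = rho(1) = 0.0978.
Step k = 2:
  phi_22 = [rho(2) - phi_11 rho(1)] / [1 - phi_11 rho(1)] = [-0.1183 - (0.0978)(0.0978)] / [1 - (0.0978)(0.0978)]
         = -0.12786484 / 0.99043516 = -0.1291.
  Update: phi_21 = phi_11 - phi_22 phi_11 = 0.0978 - (-0.1291)(0.0978) = 0.110426.
Step k = 3:
  phi_33 = [rho(3) - phi_21 rho(2) - phi_22 rho(1)] / [1 - phi_21 rho(1) - phi_22 rho(2)]
    numerator   = -0.0968 - (0.110426)(-0.1183) - (-0.1291)(0.0978) = -0.07111066
    denominator = 1 - (0.110426)(0.0978) - (-0.1291)(-0.1183) = 0.97392785
  phi_33 = -0.07111066 / 0.97392785 = -0.073.
Therefore phi_{33} = -0.0730.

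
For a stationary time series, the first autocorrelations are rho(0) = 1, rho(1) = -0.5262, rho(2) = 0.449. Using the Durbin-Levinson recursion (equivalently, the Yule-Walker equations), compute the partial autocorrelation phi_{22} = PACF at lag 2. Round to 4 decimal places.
\phi_{22} = 0.2380

The PACF at lag k is phi_{kk}, the last component of the solution
to the Yule-Walker system G_k phi = r_k where
  (G_k)_{ij} = rho(|i - j|), (r_k)_i = rho(i), i,j = 1..k.
Equivalently, Durbin-Levinson gives phi_{kk} iteratively:
  phi_{11} = rho(1)
  phi_{kk} = [rho(k) - sum_{j=1..k-1} phi_{k-1,j} rho(k-j)]
            / [1 - sum_{j=1..k-1} phi_{k-1,j} rho(j)],
  phi_{k,j} = phi_{k-1,j} - phi_{kk} phi_{k-1,k-j},  j = 1..k-1.
Step k = 1:
  phi_11 = rho(1) = -0.5262.
Step k = 2:
  phi_22 = [rho(2) - phi_11 rho(1)] / [1 - phi_11 rho(1)] = [0.449 - (-0.5262)(-0.5262)] / [1 - (-0.5262)(-0.5262)]
         = 0.17211356 / 0.72311356 = 0.238.
Therefore phi_{22} = 0.2380.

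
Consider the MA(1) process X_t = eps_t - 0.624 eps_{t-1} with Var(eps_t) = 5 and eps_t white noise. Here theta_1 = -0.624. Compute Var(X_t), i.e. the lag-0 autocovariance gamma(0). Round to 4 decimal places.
\gamma(0) = 6.9469

For an MA(q) process X_t = eps_t + sum_i theta_i eps_{t-i} with
Var(eps_t) = sigma^2, the variance is
  gamma(0) = sigma^2 * (1 + sum_i theta_i^2).
  sum_i theta_i^2 = (-0.624)^2 = 0.389376.
  gamma(0) = 5 * (1 + 0.389376) = 5 * 1.389376 = 6.94688, which rounds to 6.9469.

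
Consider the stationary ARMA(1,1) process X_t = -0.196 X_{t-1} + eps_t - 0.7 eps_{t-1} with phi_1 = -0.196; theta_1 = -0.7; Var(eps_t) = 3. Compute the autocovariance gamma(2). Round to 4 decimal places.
\gamma(2) = 0.6231

Multiply the model equation by X_{t-k} and take expectations. With theta_0 = psi_0 = 1 and psi_j the MA(infinity) weights, this gives
  gamma(k) - sum_i phi_i gamma(k-i) = c_k,
  c_k = sigma^2 * sum_{j=k..q} theta_j psi_{j-k}   (c_k = 0 for k > q),
using gamma(-m) = gamma(m).
psi-weights needed (psi_j = theta_j + sum_i phi_i psi_{j-i}):
  psi_1 = theta_1 + phi_1 = -0.7 + (-0.196) = -0.896
Right-hand sides:
  c_0 = sigma^2 (1 + theta_1 psi_1) = 3 * (1 + (-0.7)(-0.896)) = 3 * 1.6272 = 4.8816
  c_1 = sigma^2 theta_1 = 3 * (-0.7) = -2.1
  c_2 = 0
Equations for k = 0 and k = 1 (AR order 1):
  gamma(0) = phi_1 gamma(1) + c_0
  gamma(1) = phi_1 gamma(0) + c_1
Substituting the second into the first: gamma(0) (1 - phi_1^2) = c_0 + phi_1 c_1, so
  gamma(0) = (c_0 + phi_1 c_1) / (1 - phi_1^2) = (4.8816 + (-0.196)(-2.1)) / (1 - (-0.196)^2) = 5.2932 / 0.961584 = 5.504667.
  gamma(1) = phi_1 gamma(0) + c_1 = (-0.196)(5.504667) + (-2.1) = -3.178915.
For k = 2 (> q): gamma(2) = phi_1 gamma(1) = (-0.196)(-3.178915) = 0.623067.
Therefore gamma(2) = 0.6231 (to 4 decimal places).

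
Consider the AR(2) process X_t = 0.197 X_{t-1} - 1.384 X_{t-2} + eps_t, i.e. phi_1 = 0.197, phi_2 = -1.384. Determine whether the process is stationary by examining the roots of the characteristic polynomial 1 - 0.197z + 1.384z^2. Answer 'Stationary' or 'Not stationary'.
\text{Not stationary}

The AR(p) characteristic polynomial is P(z) = 1 - 0.197z + 1.384z^2.
Stationarity requires all roots to lie outside the unit circle, i.e. |z| > 1 for every root.
Set 1 + (-0.197) z + (1.384) z^2 = 0, i.e. a z^2 + b z + c = 0 with a = 1.384, b = -0.197, c = 1.
Discriminant D = b^2 - 4ac = (-0.197)^2 - 4*(1.384)*1 = 0.038809 - (5.536) = -5.497191.
D < 0, so the roots are the complex-conjugate pair z = (-b +/- i sqrt(-D)) / (2a) = 0.0712 +/- 0.847i.
For a conjugate pair |z|^2 = z * conj(z) = (product of roots) = c/a = 1/(1.384) = 0.722543, so |z| = sqrt(0.722543) = 0.85 for both roots.
Moduli of all roots: 0.8500, 0.8500.
All moduli strictly greater than 1? No.
Verdict: Not stationary.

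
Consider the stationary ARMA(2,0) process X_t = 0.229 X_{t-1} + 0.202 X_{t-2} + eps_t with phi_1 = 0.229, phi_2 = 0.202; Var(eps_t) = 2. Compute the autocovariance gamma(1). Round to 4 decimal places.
\gamma(1) = 0.6520

Multiply the model equation by X_{t-k} and take expectations. With theta_0 = psi_0 = 1 and psi_j the MA(infinity) weights, this gives
  gamma(k) - sum_i phi_i gamma(k-i) = c_k,
  c_k = sigma^2 * sum_{j=k..q} theta_j psi_{j-k}   (c_k = 0 for k > q),
using gamma(-m) = gamma(m).
Pure AR (q = 0): c_0 = sigma^2 = 2, c_k = 0 for k >= 1.
Equations for k = 0, 1, 2 (AR order 2, c_2 = 0):
  (E0) gamma(0) = phi_1 gamma(1) + phi_2 gamma(2) + c_0
  (E1) gamma(1) = phi_1 gamma(0) + phi_2 gamma(1) + c_1
  (E2) gamma(2) = phi_1 gamma(1) + phi_2 gamma(0)
From (E1): gamma(1) = A gamma(0) + B with
  A = phi_1 / (1 - phi_2) = 0.229 / 0.798 = 0.286967,   B = c_1 / (1 - phi_2) = 0 / 0.798 = 0.
Insert (E2) into (E0): gamma(0) (1 - phi_2^2) = phi_1 (1 + phi_2) gamma(1) + c_0.
  phi_1 (1 + phi_2) = (0.229)(1.202) = 0.275258,   1 - phi_2^2 = 0.959196.
Replace gamma(1) by A gamma(0) + B and collect gamma(0):
  gamma(0) [0.959196 - (0.275258)(0.286967)] = c_0 = 2
  gamma(0) * 0.880206 = 2
  gamma(0) = 2 / 0.880206 = 2.272196.
  gamma(1) = A gamma(0) = (0.286967)(2.272196) = 0.652046.
Therefore gamma(1) = 0.6520 (to 4 decimal places).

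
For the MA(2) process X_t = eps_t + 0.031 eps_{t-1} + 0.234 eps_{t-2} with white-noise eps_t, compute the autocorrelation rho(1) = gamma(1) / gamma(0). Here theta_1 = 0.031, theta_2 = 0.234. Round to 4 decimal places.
\rho(1) = 0.0362

For an MA(q) process with theta_0 = 1, the autocovariance is
  gamma(k) = sigma^2 * sum_{i=0..q-k} theta_i * theta_{i+k},
and rho(k) = gamma(k) / gamma(0). Sigma^2 cancels.
  numerator   = (1)*(0.031) + (0.031)*(0.234) = 0.038254.
  denominator = (1)^2 + (0.031)^2 + (0.234)^2 = 1.055717.
  rho(1) = 0.038254 / 1.055717 = 0.0362.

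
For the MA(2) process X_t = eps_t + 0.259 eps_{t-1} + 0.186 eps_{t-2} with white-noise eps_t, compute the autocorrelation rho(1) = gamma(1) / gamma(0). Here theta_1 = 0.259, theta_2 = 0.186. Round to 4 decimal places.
\rho(1) = 0.2788

For an MA(q) process with theta_0 = 1, the autocovariance is
  gamma(k) = sigma^2 * sum_{i=0..q-k} theta_i * theta_{i+k},
and rho(k) = gamma(k) / gamma(0). Sigma^2 cancels.
  numerator   = (1)*(0.259) + (0.259)*(0.186) = 0.307174.
  denominator = (1)^2 + (0.259)^2 + (0.186)^2 = 1.101677.
  rho(1) = 0.307174 / 1.101677 = 0.2788.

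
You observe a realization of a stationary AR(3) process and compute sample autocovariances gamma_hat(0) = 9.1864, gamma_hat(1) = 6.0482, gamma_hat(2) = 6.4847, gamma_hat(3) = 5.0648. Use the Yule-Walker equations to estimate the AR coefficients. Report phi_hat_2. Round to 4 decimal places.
\hat\phi_{2} = 0.4860

The Yule-Walker equations for an AR(p) process read, in matrix form,
  Gamma_p phi = r_p,   with   (Gamma_p)_{ij} = gamma(|i - j|),
                       (r_p)_i = gamma(i),   i,j = 1..p.
Substitute the sample gammas (Toeplitz matrix and right-hand side of size 3):
  Gamma_p = [[9.1864, 6.0482, 6.4847], [6.0482, 9.1864, 6.0482], [6.4847, 6.0482, 9.1864]]
  r_p     = [6.0482, 6.4847, 5.0648]
Written out (R1..R3):
  (R1) 9.1864 phi_1 + 6.0482 phi_2 + 6.4847 phi_3 = 6.0482
  (R2) 6.0482 phi_1 + 9.1864 phi_2 + 6.0482 phi_3 = 6.4847
  (R3) 6.4847 phi_1 + 6.0482 phi_2 + 9.1864 phi_3 = 5.0648
Gaussian elimination:
  R2 <- R2 - (6.0482/9.1864) R1 = R2 - (0.658386) R1:  5.204348 phi_2 + 1.778762 phi_3 = 2.502648
  R3 <- R3 - (6.4847/9.1864) R1 = R3 - (0.705902) R1:  1.778762 phi_2 + 4.608836 phi_3 = 0.795362
  R3 <- R3 - (1.778762/5.204348) R2 = R3 - (0.341784) R2:  4.000884 phi_3 = -0.060002
Back-substitution:
  phi_hat_3 = -0.060002 / 4.000884 = -0.014997
  phi_hat_2 = (2.502648 - (1.778762)(-0.014997)) / 5.204348 = 0.486002
  phi_hat_1 = (6.0482 - (6.0482)(0.486002) - (6.4847)(-0.014997)) / 9.1864 = 0.348996
So phi_hat = [0.3490, 0.4860, -0.0150].
Therefore phi_hat_2 = 0.4860.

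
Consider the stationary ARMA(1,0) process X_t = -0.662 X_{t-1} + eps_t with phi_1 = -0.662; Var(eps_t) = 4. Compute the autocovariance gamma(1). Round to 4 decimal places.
\gamma(1) = -4.7138

Multiply the model equation by X_{t-k} and take expectations. With theta_0 = psi_0 = 1 and psi_j the MA(infinity) weights, this gives
  gamma(k) - sum_i phi_i gamma(k-i) = c_k,
  c_k = sigma^2 * sum_{j=k..q} theta_j psi_{j-k}   (c_k = 0 for k > q),
using gamma(-m) = gamma(m).
Pure AR (q = 0): c_0 = sigma^2 = 4, c_k = 0 for k >= 1.
Equations for k = 0 and k = 1 (AR order 1):
  gamma(0) = phi_1 gamma(1) + c_0
  gamma(1) = phi_1 gamma(0) + c_1
Substituting the second into the first: gamma(0) (1 - phi_1^2) = c_0 + phi_1 c_1, so
  gamma(0) = c_0 / (1 - phi_1^2) = 4 / (1 - (-0.662)^2) = 4 / 0.561756 = 7.120529.
  gamma(1) = phi_1 gamma(0) = (-0.662)(7.120529) = -4.71379.
Therefore gamma(1) = -4.7138 (to 4 decimal places).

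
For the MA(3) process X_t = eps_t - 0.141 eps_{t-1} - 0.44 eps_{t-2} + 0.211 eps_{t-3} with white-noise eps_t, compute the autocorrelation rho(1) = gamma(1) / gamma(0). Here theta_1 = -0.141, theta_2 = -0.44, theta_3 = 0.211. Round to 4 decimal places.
\rho(1) = -0.1366

For an MA(q) process with theta_0 = 1, the autocovariance is
  gamma(k) = sigma^2 * sum_{i=0..q-k} theta_i * theta_{i+k},
and rho(k) = gamma(k) / gamma(0). Sigma^2 cancels.
  numerator   = (1)*(-0.141) + (-0.141)*(-0.44) + (-0.44)*(0.211) = -0.1718.
  denominator = (1)^2 + (-0.141)^2 + (-0.44)^2 + (0.211)^2 = 1.258002.
  rho(1) = -0.1718 / 1.258002 = -0.1366.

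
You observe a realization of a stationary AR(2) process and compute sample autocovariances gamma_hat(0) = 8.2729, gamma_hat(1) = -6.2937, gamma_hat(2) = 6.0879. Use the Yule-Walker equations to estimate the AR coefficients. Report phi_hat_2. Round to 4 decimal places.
\hat\phi_{2} = 0.3730

The Yule-Walker equations for an AR(p) process read, in matrix form,
  Gamma_p phi = r_p,   with   (Gamma_p)_{ij} = gamma(|i - j|),
                       (r_p)_i = gamma(i),   i,j = 1..p.
Substitute the sample gammas (Toeplitz matrix and right-hand side of size 2):
  Gamma_p = [[8.2729, -6.2937], [-6.2937, 8.2729]]
  r_p     = [-6.2937, 6.0879]
Written out:
  8.2729 phi_1 - 6.2937 phi_2 = -6.2937
  -6.2937 phi_1 + 8.2729 phi_2 = 6.0879
Solve by Cramer's rule:
  det = gamma(0)^2 - gamma(1)^2 = (8.2729)^2 - (-6.2937)^2 = 68.44087441 - 39.61065969 = 28.83021472
  phi_hat_1 = [gamma(1) gamma(0) - gamma(1) gamma(2)] / det = [(-6.2937)(8.2729) - (-6.2937)(6.0879)] / 28.83021472 = -13.7517345 / 28.83021472 = -0.477
  phi_hat_2 = [gamma(0) gamma(2) - gamma(1)^2] / det = [(8.2729)(6.0879) - (-6.2937)^2] / 28.83021472 = 10.75392822 / 28.83021472 = 0.373
So phi_hat = [-0.4770, 0.3730].
Therefore phi_hat_2 = 0.3730.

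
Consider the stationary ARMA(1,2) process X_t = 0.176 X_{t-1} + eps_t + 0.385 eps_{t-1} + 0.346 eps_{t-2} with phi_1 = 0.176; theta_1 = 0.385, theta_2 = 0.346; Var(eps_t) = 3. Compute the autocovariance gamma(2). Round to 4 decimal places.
\gamma(2) = 1.4849

Multiply the model equation by X_{t-k} and take expectations. With theta_0 = psi_0 = 1 and psi_j the MA(infinity) weights, this gives
  gamma(k) - sum_i phi_i gamma(k-i) = c_k,
  c_k = sigma^2 * sum_{j=k..q} theta_j psi_{j-k}   (c_k = 0 for k > q),
using gamma(-m) = gamma(m).
psi-weights needed (psi_j = theta_j + sum_i phi_i psi_{j-i}):
  psi_1 = theta_1 + phi_1 = 0.385 + (0.176) = 0.561
  psi_2 = theta_2 + phi_1 psi_1 = 0.346 + (0.176)(0.561) = 0.444736
Right-hand sides:
  c_0 = sigma^2 (1 + theta_1 psi_1 + theta_2 psi_2) = 3 * (1 + (0.385)(0.561) + (0.346)(0.444736)) = 3 * 1.369864 = 4.109591
  c_1 = sigma^2 (theta_1 + theta_2 psi_1) = 3 * (0.385 + (0.346)(0.561)) = 1.737318
  c_2 = sigma^2 theta_2 = 3 * (0.346) = 1.038
Equations for k = 0 and k = 1 (AR order 1):
  gamma(0) = phi_1 gamma(1) + c_0
  gamma(1) = phi_1 gamma(0) + c_1
Substituting the second into the first: gamma(0) (1 - phi_1^2) = c_0 + phi_1 c_1, so
  gamma(0) = (c_0 + phi_1 c_1) / (1 - phi_1^2) = (4.109591 + (0.176)(1.737318)) / (1 - (0.176)^2) = 4.415359 / 0.969024 = 4.556501.
  gamma(1) = phi_1 gamma(0) + c_1 = (0.176)(4.556501) + (1.737318) = 2.539262.
For k = 2: gamma(2) = phi_1 gamma(1) + c_2
  = (0.176)(2.539262) + (1.038) = 1.48491.
Therefore gamma(2) = 1.4849 (to 4 decimal places).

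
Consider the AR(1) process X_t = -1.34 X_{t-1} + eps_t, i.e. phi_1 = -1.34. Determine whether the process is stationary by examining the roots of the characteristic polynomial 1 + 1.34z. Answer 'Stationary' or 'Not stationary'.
\text{Not stationary}

The AR(p) characteristic polynomial is P(z) = 1 + 1.34z.
Stationarity requires all roots to lie outside the unit circle, i.e. |z| > 1 for every root.
This is linear in z: 1 + (1.34) z = 0  =>  z = -1/(1.34) = -0.746269,  |z| = 0.746269.
Moduli of all roots: 0.7463.
All moduli strictly greater than 1? No.
Verdict: Not stationary.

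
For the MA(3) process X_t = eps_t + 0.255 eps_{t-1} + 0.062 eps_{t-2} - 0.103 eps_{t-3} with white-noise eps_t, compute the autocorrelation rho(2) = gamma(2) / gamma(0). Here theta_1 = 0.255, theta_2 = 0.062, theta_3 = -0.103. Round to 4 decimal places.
\rho(2) = 0.0331

For an MA(q) process with theta_0 = 1, the autocovariance is
  gamma(k) = sigma^2 * sum_{i=0..q-k} theta_i * theta_{i+k},
and rho(k) = gamma(k) / gamma(0). Sigma^2 cancels.
  numerator   = (1)*(0.062) + (0.255)*(-0.103) = 0.035735.
  denominator = (1)^2 + (0.255)^2 + (0.062)^2 + (-0.103)^2 = 1.079478.
  rho(2) = 0.035735 / 1.079478 = 0.0331.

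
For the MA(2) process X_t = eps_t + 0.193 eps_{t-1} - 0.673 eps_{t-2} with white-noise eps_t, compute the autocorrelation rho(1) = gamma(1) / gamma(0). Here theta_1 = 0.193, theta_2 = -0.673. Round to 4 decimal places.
\rho(1) = 0.0424

For an MA(q) process with theta_0 = 1, the autocovariance is
  gamma(k) = sigma^2 * sum_{i=0..q-k} theta_i * theta_{i+k},
and rho(k) = gamma(k) / gamma(0). Sigma^2 cancels.
  numerator   = (1)*(0.193) + (0.193)*(-0.673) = 0.063111.
  denominator = (1)^2 + (0.193)^2 + (-0.673)^2 = 1.490178.
  rho(1) = 0.063111 / 1.490178 = 0.0424.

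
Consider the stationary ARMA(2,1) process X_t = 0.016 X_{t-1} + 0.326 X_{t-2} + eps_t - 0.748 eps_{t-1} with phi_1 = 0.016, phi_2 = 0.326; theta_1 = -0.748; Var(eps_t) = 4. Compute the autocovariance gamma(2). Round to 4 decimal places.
\gamma(2) = 2.1564

Multiply the model equation by X_{t-k} and take expectations. With theta_0 = psi_0 = 1 and psi_j the MA(infinity) weights, this gives
  gamma(k) - sum_i phi_i gamma(k-i) = c_k,
  c_k = sigma^2 * sum_{j=k..q} theta_j psi_{j-k}   (c_k = 0 for k > q),
using gamma(-m) = gamma(m).
psi-weights needed (psi_j = theta_j + sum_i phi_i psi_{j-i}):
  psi_1 = theta_1 + phi_1 = -0.748 + (0.016) = -0.732
Right-hand sides:
  c_0 = sigma^2 (1 + theta_1 psi_1) = 4 * (1 + (-0.748)(-0.732)) = 4 * 1.547536 = 6.190144
  c_1 = sigma^2 theta_1 = 4 * (-0.748) = -2.992
  c_2 = 0
Equations for k = 0, 1, 2 (AR order 2, c_2 = 0):
  (E0) gamma(0) = phi_1 gamma(1) + phi_2 gamma(2) + c_0
  (E1) gamma(1) = phi_1 gamma(0) + phi_2 gamma(1) + c_1
  (E2) gamma(2) = phi_1 gamma(1) + phi_2 gamma(0)
From (E1): gamma(1) = A gamma(0) + B with
  A = phi_1 / (1 - phi_2) = 0.016 / 0.674 = 0.023739,   B = c_1 / (1 - phi_2) = -2.992 / 0.674 = -4.439169.
Insert (E2) into (E0): gamma(0) (1 - phi_2^2) = phi_1 (1 + phi_2) gamma(1) + c_0.
  phi_1 (1 + phi_2) = (0.016)(1.326) = 0.021216,   1 - phi_2^2 = 0.893724.
Replace gamma(1) by A gamma(0) + B and collect gamma(0):
  gamma(0) [0.893724 - (0.021216)(0.023739)] = (0.021216)(-4.439169) + 6.190144
  gamma(0) * 0.89322 = 6.095963
  gamma(0) = 6.095963 / 0.89322 = 6.824702.
  gamma(1) = A gamma(0) + B = (0.023739)(6.824702) + (-4.439169) = -4.277158.
  gamma(2) = phi_1 gamma(1) + phi_2 gamma(0) = (0.016)(-4.277158) + (0.326)(6.824702) = 2.156418.
Therefore gamma(2) = 2.1564 (to 4 decimal places).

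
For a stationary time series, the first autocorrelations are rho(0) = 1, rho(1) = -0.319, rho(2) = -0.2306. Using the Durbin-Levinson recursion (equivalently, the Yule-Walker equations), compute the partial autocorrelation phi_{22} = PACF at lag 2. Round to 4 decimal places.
\phi_{22} = -0.3700

The PACF at lag k is phi_{kk}, the last component of the solution
to the Yule-Walker system G_k phi = r_k where
  (G_k)_{ij} = rho(|i - j|), (r_k)_i = rho(i), i,j = 1..k.
Equivalently, Durbin-Levinson gives phi_{kk} iteratively:
  phi_{11} = rho(1)
  phi_{kk} = [rho(k) - sum_{j=1..k-1} phi_{k-1,j} rho(k-j)]
            / [1 - sum_{j=1..k-1} phi_{k-1,j} rho(j)],
  phi_{k,j} = phi_{k-1,j} - phi_{kk} phi_{k-1,k-j},  j = 1..k-1.
Step k = 1:
  phi_11 = rho(1) = -0.319.
Step k = 2:
  phi_22 = [rho(2) - phi_11 rho(1)] / [1 - phi_11 rho(1)] = [-0.2306 - (-0.319)(-0.319)] / [1 - (-0.319)(-0.319)]
         = -0.332361 / 0.898239 = -0.37.
Therefore phi_{22} = -0.3700.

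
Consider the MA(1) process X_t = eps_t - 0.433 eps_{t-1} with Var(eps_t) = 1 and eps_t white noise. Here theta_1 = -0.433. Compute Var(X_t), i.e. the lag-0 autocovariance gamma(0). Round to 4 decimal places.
\gamma(0) = 1.1875

For an MA(q) process X_t = eps_t + sum_i theta_i eps_{t-i} with
Var(eps_t) = sigma^2, the variance is
  gamma(0) = sigma^2 * (1 + sum_i theta_i^2).
  sum_i theta_i^2 = (-0.433)^2 = 0.187489.
  gamma(0) = 1 * (1 + 0.187489) = 1 * 1.187489 = 1.187489, which rounds to 1.1875.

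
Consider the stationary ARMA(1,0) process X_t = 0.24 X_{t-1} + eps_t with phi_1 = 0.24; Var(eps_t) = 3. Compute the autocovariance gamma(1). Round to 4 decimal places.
\gamma(1) = 0.7640

Multiply the model equation by X_{t-k} and take expectations. With theta_0 = psi_0 = 1 and psi_j the MA(infinity) weights, this gives
  gamma(k) - sum_i phi_i gamma(k-i) = c_k,
  c_k = sigma^2 * sum_{j=k..q} theta_j psi_{j-k}   (c_k = 0 for k > q),
using gamma(-m) = gamma(m).
Pure AR (q = 0): c_0 = sigma^2 = 3, c_k = 0 for k >= 1.
Equations for k = 0 and k = 1 (AR order 1):
  gamma(0) = phi_1 gamma(1) + c_0
  gamma(1) = phi_1 gamma(0) + c_1
Substituting the second into the first: gamma(0) (1 - phi_1^2) = c_0 + phi_1 c_1, so
  gamma(0) = c_0 / (1 - phi_1^2) = 3 / (1 - (0.24)^2) = 3 / 0.9424 = 3.183362.
  gamma(1) = phi_1 gamma(0) = (0.24)(3.183362) = 0.764007.
Therefore gamma(1) = 0.7640 (to 4 decimal places).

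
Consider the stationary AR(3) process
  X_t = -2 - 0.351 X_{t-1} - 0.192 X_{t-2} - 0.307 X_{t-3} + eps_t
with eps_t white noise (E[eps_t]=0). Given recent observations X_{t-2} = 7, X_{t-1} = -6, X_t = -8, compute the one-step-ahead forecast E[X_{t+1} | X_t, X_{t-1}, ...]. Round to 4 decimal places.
E[X_{t+1} \mid \mathcal F_t] = -0.1890

For an AR(p) model X_t = c + sum_i phi_i X_{t-i} + eps_t, the
one-step-ahead conditional mean is
  E[X_{t+1} | X_t, ...] = c + sum_i phi_i X_{t+1-i}.
Substitute known values:
  E[X_{t+1} | ...] = -2 + (-0.351) * (-8) + (-0.192) * (-6) + (-0.307) * (7)
                   = -0.1890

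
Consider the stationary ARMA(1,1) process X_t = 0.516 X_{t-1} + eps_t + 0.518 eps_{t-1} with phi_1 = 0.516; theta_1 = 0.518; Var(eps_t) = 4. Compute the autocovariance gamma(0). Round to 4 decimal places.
\gamma(0) = 9.8285

Multiply the model equation by X_{t-k} and take expectations. With theta_0 = psi_0 = 1 and psi_j the MA(infinity) weights, this gives
  gamma(k) - sum_i phi_i gamma(k-i) = c_k,
  c_k = sigma^2 * sum_{j=k..q} theta_j psi_{j-k}   (c_k = 0 for k > q),
using gamma(-m) = gamma(m).
psi-weights needed (psi_j = theta_j + sum_i phi_i psi_{j-i}):
  psi_1 = theta_1 + phi_1 = 0.518 + (0.516) = 1.034
Right-hand sides:
  c_0 = sigma^2 (1 + theta_1 psi_1) = 4 * (1 + (0.518)(1.034)) = 4 * 1.535612 = 6.142448
  c_1 = sigma^2 theta_1 = 4 * (0.518) = 2.072
  c_2 = 0
Equations for k = 0 and k = 1 (AR order 1):
  gamma(0) = phi_1 gamma(1) + c_0
  gamma(1) = phi_1 gamma(0) + c_1
Substituting the second into the first: gamma(0) (1 - phi_1^2) = c_0 + phi_1 c_1, so
  gamma(0) = (c_0 + phi_1 c_1) / (1 - phi_1^2) = (6.142448 + (0.516)(2.072)) / (1 - (0.516)^2) = 7.2116 / 0.733744 = 9.828496.
Therefore gamma(0) = 9.8285 (to 4 decimal places).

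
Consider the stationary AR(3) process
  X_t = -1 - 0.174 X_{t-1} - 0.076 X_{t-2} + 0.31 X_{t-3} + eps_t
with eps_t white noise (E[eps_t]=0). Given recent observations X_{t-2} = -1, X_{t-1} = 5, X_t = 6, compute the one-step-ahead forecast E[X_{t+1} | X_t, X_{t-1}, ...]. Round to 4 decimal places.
E[X_{t+1} \mid \mathcal F_t] = -2.7340

For an AR(p) model X_t = c + sum_i phi_i X_{t-i} + eps_t, the
one-step-ahead conditional mean is
  E[X_{t+1} | X_t, ...] = c + sum_i phi_i X_{t+1-i}.
Substitute known values:
  E[X_{t+1} | ...] = -1 + (-0.174) * (6) + (-0.076) * (5) + (0.31) * (-1)
                   = -2.7340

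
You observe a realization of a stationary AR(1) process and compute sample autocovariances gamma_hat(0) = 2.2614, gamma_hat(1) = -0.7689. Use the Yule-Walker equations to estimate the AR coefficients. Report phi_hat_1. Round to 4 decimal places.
\hat\phi_{1} = -0.3400

The Yule-Walker equations for an AR(p) process read, in matrix form,
  Gamma_p phi = r_p,   with   (Gamma_p)_{ij} = gamma(|i - j|),
                       (r_p)_i = gamma(i),   i,j = 1..p.
Substitute the sample gammas (Toeplitz matrix and right-hand side of size 1):
  Gamma_p = [[2.2614]]
  r_p     = [-0.7689]
With p = 1 this is the single equation gamma(0) phi_1 = gamma(1):
  phi_hat_1 = gamma(1) / gamma(0) = -0.7689 / 2.2614 = -0.3400.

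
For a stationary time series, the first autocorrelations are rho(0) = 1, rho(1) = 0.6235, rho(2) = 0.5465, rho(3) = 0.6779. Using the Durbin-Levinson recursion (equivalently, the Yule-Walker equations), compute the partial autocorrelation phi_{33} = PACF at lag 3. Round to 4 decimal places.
\phi_{33} = 0.4630

The PACF at lag k is phi_{kk}, the last component of the solution
to the Yule-Walker system G_k phi = r_k where
  (G_k)_{ij} = rho(|i - j|), (r_k)_i = rho(i), i,j = 1..k.
Equivalently, Durbin-Levinson gives phi_{kk} iteratively:
  phi_{11} = rho(1)
  phi_{kk} = [rho(k) - sum_{j=1..k-1} phi_{k-1,j} rho(k-j)]
            / [1 - sum_{j=1..k-1} phi_{k-1,j} rho(j)],
  phi_{k,j} = phi_{k-1,j} - phi_{kk} phi_{k-1,k-j},  j = 1..k-1.
Step k = 1:
  phi_11 = rho(1) = 0.6235.
Step k = 2:
  phi_22 = [rho(2) - phi_11 rho(1)] / [1 - phi_11 rho(1)] = [0.5465 - (0.6235)(0.6235)] / [1 - (0.6235)(0.6235)]
         = 0.15774775 / 0.61124775 = 0.258075.
  Update: phi_21 = phi_11 - phi_22 phi_11 = 0.6235 - (0.258075)(0.6235) = 0.46259.
Step k = 3:
  phi_33 = [rho(3) - phi_21 rho(2) - phi_22 rho(1)] / [1 - phi_21 rho(1) - phi_22 rho(2)]
    numerator   = 0.6779 - (0.46259)(0.5465) - (0.258075)(0.6235) = 0.26418468
    denominator = 1 - (0.46259)(0.6235) - (0.258075)(0.5465) = 0.570537
  phi_33 = 0.26418468 / 0.570537 = 0.463.
Therefore phi_{33} = 0.4630.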